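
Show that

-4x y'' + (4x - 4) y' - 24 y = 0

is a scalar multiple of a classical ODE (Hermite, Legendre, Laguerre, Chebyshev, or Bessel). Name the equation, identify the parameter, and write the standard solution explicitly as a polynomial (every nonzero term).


All three coefficients share the factor -4; dividing through by -4 gives  x y'' + (1 - x) y' + 6 y = 0.
This matches the Laguerre equation x y'' + (1 - x) y' + n y = 0 with n = 6; the polynomial solution is L_6(x).
With y = sum_k a_k x^k, matching x^k gives (k+1)k a_{k+1} + (k+1) a_{k+1} - k a_k + n a_k = 0, i.e. (k+1)^2 a_{k+1} = (k - n) a_k = (k - 6) a_k. The right side vanishes at k = 6, so the series terminates at degree 6.
Standard normalization L_n(0) = 1 gives a_0 = 1. Work upward with a_{k+1} = (k - 6) a_k / (k+1)^2:
  a_1 = (0 - 6)(1) / 1^2 = -6/1 = -6
  a_2 = (1 - 6)(-6) / 2^2 = 30/4 = 15/2
  a_3 = (2 - 6)(15/2) / 3^2 = -30/9 = -10/3
  a_4 = (3 - 6)(-10/3) / 4^2 = 10/16 = 5/8
  a_5 = (4 - 6)(5/8) / 5^2 = (-5/4)/25 = -1/20
  a_6 = (5 - 6)(-1/20) / 6^2 = (1/20)/36 = 1/720
Hence L_6(x) = x^6/720 - x^5/20 + 5 x^4/8 - 10 x^3/3 + 15 x^2/2 - 6 x + 1.

L_6(x); series = x^6/720 - x^5/20 + 5 x^4/8 - 10 x^3/3 + 15 x^2/2 - 6 x + 1


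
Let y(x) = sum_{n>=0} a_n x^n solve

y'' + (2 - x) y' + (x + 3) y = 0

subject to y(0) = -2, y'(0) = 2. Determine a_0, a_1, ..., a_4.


Ansatz: y(x) = sum_{n>=0} a_n x^n, so y'(x) = sum_{n>=1} n a_n x^(n-1) and y''(x) = sum_{n>=2} n(n-1) a_n x^(n-2).
Substitute into P(x) y'' + Q(x) y' + R(x) y = 0 with P(x) = 1, Q(x) = 2 - x, R(x) = x + 3, and match powers of x.
Initial conditions: a_0 = -2, a_1 = 2.
Setting the coefficient of each power of x to zero and solving order by order (substituting the coefficients already found):
  x^0: 2 a_2 + 2 a_1 + 3 a_0 = 0  ->  2 a_2 = -2 a_1 - 3 a_0 = 2  ->  a_2 = 1
  x^1: 6 a_3 + 4 a_2 + 2 a_1 + a_0 = 0  ->  6 a_3 = -4 a_2 - 2 a_1 - a_0 = -6  ->  a_3 = -1
  x^2: 12 a_4 + 6 a_3 + a_2 + a_1 = 0  ->  12 a_4 = -6 a_3 - a_2 - a_1 = 3  ->  a_4 = 1/4
Truncated series: y(x) = -2 + 2 x + x^2 - x^3 + (1/4) x^4 + O(x^5).

a_0 = -2; a_1 = 2; a_2 = 1; a_3 = -1; a_4 = 1/4


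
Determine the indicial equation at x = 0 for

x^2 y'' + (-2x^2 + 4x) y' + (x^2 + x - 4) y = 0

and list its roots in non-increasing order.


Divide by x^2 to reach normal form y'' + P_1(x) y' + P_2(x) y = 0 with P_1(x) = -2 + 4/x and P_2(x) = 1 + 1/x - 4/x^2.
x = 0 is a singular point because the y'-coefficient -2 + 4/x has a pole at x = 0 and the y-coefficient 1 + 1/x - 4/x^2 has a pole at x = 0.
It is a regular singular point because x P_1(x) = p(x) = 4 - 2x and x^2 P_2(x) = q(x) = x^2 + x - 4 are polynomials, hence analytic at x = 0.
p(0) = 4,  q(0) = -4.
Indicial equation: r(r-1) + p(0) r + q(0) = 0, i.e. r^2 + (p(0) - 1) r + q(0) = 0, i.e. r^2 + 3 r - 4 = 0.
Discriminant: (3)^2 - 4(-4) = 25, so r = (-3 ± 5)/2.
Solving: r_1 = 1, r_2 = -4.

indicial: r^2 + 3 r - 4 = 0; roots r_1 = 1, r_2 = -4


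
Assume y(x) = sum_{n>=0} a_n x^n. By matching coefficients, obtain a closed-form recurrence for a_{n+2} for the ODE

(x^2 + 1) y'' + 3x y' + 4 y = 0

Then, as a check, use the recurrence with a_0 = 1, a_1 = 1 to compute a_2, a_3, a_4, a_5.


Substitute y = sum_n a_n x^n.
(1 + 1 x^2) y'' contributes (n+2)(n+1) a_{n+2} + n(n-1) a_n at x^n.
3 x y'(x) contributes 3 n a_n at x^n.
4 y(x) contributes 4 a_n at x^n.
Matching x^n: (n+2)(n+1) a_{n+2} + (n(n-1) + 3 n + 4) a_n = 0.
Thus a_{n+2} = (-n(n-1) - 3 n - 4) / ((n+1)(n+2)) * a_n.

Check with a_0 = 1, a_1 = 1 (apply the recurrence for n = 0, 1, 2, 3): a_0 = 1, a_1 = 1, a_2 = -2, a_3 = -7/6, a_4 = 2, a_5 = 133/120.

a_(n+2) = (-n(n-1) - 3 n - 4) / ((n+1)(n+2)) * a_n; check: a_0 = 1, a_1 = 1, a_2 = -2, a_3 = -7/6, a_4 = 2, a_5 = 133/120


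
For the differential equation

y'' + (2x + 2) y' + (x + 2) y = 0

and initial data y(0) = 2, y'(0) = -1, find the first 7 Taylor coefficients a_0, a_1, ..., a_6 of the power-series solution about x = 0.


Ansatz: y(x) = sum_{n>=0} a_n x^n, so y'(x) = sum_{n>=1} n a_n x^(n-1) and y''(x) = sum_{n>=2} n(n-1) a_n x^(n-2).
Substitute into P(x) y'' + Q(x) y' + R(x) y = 0 with P(x) = 1, Q(x) = 2x + 2, R(x) = x + 2, and match powers of x.
Initial conditions: a_0 = 2, a_1 = -1.
Setting the coefficient of each power of x to zero and solving order by order (substituting the coefficients already found):
  x^0: 2 a_2 + 2 a_1 + 2 a_0 = 0  ->  2 a_2 = -2 a_1 - 2 a_0 = -2  ->  a_2 = -1
  x^1: 6 a_3 + 4 a_2 + 4 a_1 + a_0 = 0  ->  6 a_3 = -4 a_2 - 4 a_1 - a_0 = 6  ->  a_3 = 1
  x^2: 12 a_4 + 6 a_3 + 6 a_2 + a_1 = 0  ->  12 a_4 = -6 a_3 - 6 a_2 - a_1 = 1  ->  a_4 = 1/12
  x^3: 20 a_5 + 8 a_4 + 8 a_3 + a_2 = 0  ->  20 a_5 = -8 a_4 - 8 a_3 - a_2 = -23/3  ->  a_5 = -23/60
  x^4: 30 a_6 + 10 a_5 + 10 a_4 + a_3 = 0  ->  30 a_6 = -10 a_5 - 10 a_4 - a_3 = 2  ->  a_6 = 1/15
Truncated series: y(x) = 2 - x - x^2 + x^3 + (1/12) x^4 - (23/60) x^5 + (1/15) x^6 + O(x^7).

a_0 = 2; a_1 = -1; a_2 = -1; a_3 = 1; a_4 = 1/12; a_5 = -23/60; a_6 = 1/15


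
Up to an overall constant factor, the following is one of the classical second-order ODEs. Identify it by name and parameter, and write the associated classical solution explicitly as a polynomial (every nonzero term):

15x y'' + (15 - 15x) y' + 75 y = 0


All three coefficients share the factor 15; dividing through by 15 gives  x y'' + (1 - x) y' + 5 y = 0.
This matches the Laguerre equation x y'' + (1 - x) y' + n y = 0 with n = 5; the polynomial solution is L_5(x).
With y = sum_k a_k x^k, matching x^k gives (k+1)k a_{k+1} + (k+1) a_{k+1} - k a_k + n a_k = 0, i.e. (k+1)^2 a_{k+1} = (k - n) a_k = (k - 5) a_k. The right side vanishes at k = 5, so the series terminates at degree 5.
Standard normalization L_n(0) = 1 gives a_0 = 1. Work upward with a_{k+1} = (k - 5) a_k / (k+1)^2:
  a_1 = (0 - 5)(1) / 1^2 = -5/1 = -5
  a_2 = (1 - 5)(-5) / 2^2 = 20/4 = 5
  a_3 = (2 - 5)(5) / 3^2 = -15/9 = -5/3
  a_4 = (3 - 5)(-5/3) / 4^2 = (10/3)/16 = 5/24
  a_5 = (4 - 5)(5/24) / 5^2 = (-5/24)/25 = -1/120
Hence L_5(x) = -x^5/120 + 5 x^4/24 - 5 x^3/3 + 5 x^2 - 5 x + 1.

L_5(x); series = -x^5/120 + 5 x^4/24 - 5 x^3/3 + 5 x^2 - 5 x + 1


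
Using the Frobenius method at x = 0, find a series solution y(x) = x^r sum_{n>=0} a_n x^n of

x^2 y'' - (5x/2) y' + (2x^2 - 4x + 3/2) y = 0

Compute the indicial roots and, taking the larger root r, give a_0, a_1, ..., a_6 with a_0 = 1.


Write in Frobenius form y'' + (p(x)/x) y' + (q(x)/x^2) y = 0:
  p(x) = -5/2,  q(x) = 2x^2 - 4x + 3/2.
Indicial equation: r(r-1) + (-5/2) r + (3/2) = 0 -> roots r_1 = 3, r_2 = 1/2.
Take r = r_1 = 3. Let y(x) = x^r sum_{n>=0} a_n x^n with a_0 = 1.
Substitute y = x^r sum a_n x^n and match x^{r+n}. The recurrence is
  D(n) a_n - 4 a_{n-1} + 2 a_{n-2} = 0,  where D(n) = (r+n)(r+n-1) + (-5/2)(r+n) + (3/2).
  a_n = [4 a_{n-1} - 2 a_{n-2}] / D(n).
Since the indicial polynomial factors as (r - r_1)(r - r_2), D(n) = (r_1 + n - r_1)(r_1 + n - r_2) = n(n + 5/2).
Evaluating step by step (a_0 = 1):
  n = 1: D(1) = 1(1 + 5/2) = 7/2; numerator = 4(1) = 4; a_1 = (4)/(7/2) = 8/7
  n = 2: D(2) = 2(2 + 5/2) = 9; numerator = 4(8/7) - 2(1) = 18/7; a_2 = (18/7)/(9) = 2/7
  n = 3: D(3) = 3(3 + 5/2) = 33/2; numerator = 4(2/7) - 2(8/7) = -8/7; a_3 = (-8/7)/(33/2) = -16/231
  n = 4: D(4) = 4(4 + 5/2) = 26; numerator = 4(-16/231) - 2(2/7) = -28/33; a_4 = (-28/33)/(26) = -14/429
  n = 5: D(5) = 5(5 + 5/2) = 75/2; numerator = 4(-14/429) - 2(-16/231) = 8/1001; a_5 = (8/1001)/(75/2) = 16/75075
  n = 6: D(6) = 6(6 + 5/2) = 51; numerator = 4(16/75075) - 2(-14/429) = 4964/75075; a_6 = (4964/75075)/(51) = 292/225225

r = 3; a_0 = 1; a_1 = 8/7; a_2 = 2/7; a_3 = -16/231; a_4 = -14/429; a_5 = 16/75075; a_6 = 292/225225


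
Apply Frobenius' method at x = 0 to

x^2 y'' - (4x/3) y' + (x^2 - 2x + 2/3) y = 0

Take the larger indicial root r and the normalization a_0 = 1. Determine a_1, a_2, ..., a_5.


Write in Frobenius form y'' + (p(x)/x) y' + (q(x)/x^2) y = 0:
  p(x) = -4/3,  q(x) = x^2 - 2x + 2/3.
Indicial equation: r(r-1) + (-4/3) r + (2/3) = 0 -> roots r_1 = 2, r_2 = 1/3.
Take r = r_1 = 2. Let y(x) = x^r sum_{n>=0} a_n x^n with a_0 = 1.
Substitute y = x^r sum a_n x^n and match x^{r+n}. The recurrence is
  D(n) a_n - 2 a_{n-1} + 1 a_{n-2} = 0,  where D(n) = (r+n)(r+n-1) + (-4/3)(r+n) + (2/3).
  a_n = [2 a_{n-1} - 1 a_{n-2}] / D(n).
Since the indicial polynomial factors as (r - r_1)(r - r_2), D(n) = (r_1 + n - r_1)(r_1 + n - r_2) = n(n + 5/3).
Evaluating step by step (a_0 = 1):
  n = 1: D(1) = 1(1 + 5/3) = 8/3; numerator = 2(1) = 2; a_1 = (2)/(8/3) = 3/4
  n = 2: D(2) = 2(2 + 5/3) = 22/3; numerator = 2(3/4) - 1(1) = 1/2; a_2 = (1/2)/(22/3) = 3/44
  n = 3: D(3) = 3(3 + 5/3) = 14; numerator = 2(3/44) - 1(3/4) = -27/44; a_3 = (-27/44)/(14) = -27/616
  n = 4: D(4) = 4(4 + 5/3) = 68/3; numerator = 2(-27/616) - 1(3/44) = -12/77; a_4 = (-12/77)/(68/3) = -9/1309
  n = 5: D(5) = 5(5 + 5/3) = 100/3; numerator = 2(-9/1309) - 1(-27/616) = 45/1496; a_5 = (45/1496)/(100/3) = 27/29920

r = 2; a_0 = 1; a_1 = 3/4; a_2 = 3/44; a_3 = -27/616; a_4 = -9/1309; a_5 = 27/29920


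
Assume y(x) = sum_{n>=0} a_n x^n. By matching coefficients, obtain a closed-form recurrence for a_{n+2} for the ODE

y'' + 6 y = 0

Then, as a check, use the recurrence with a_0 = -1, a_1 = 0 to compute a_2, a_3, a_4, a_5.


Substitute y = sum_n a_n x^n into y'' + (const) y = 0.
y''(x) = sum_{n>=0} (n+2)(n+1) a_{n+2} x^n.
The ODE becomes sum_n [(n+2)(n+1) a_{n+2} + 6 a_n] x^n = 0.
Setting each coefficient to zero gives the recurrence:
  (n+2)(n+1) a_{n+2} + 6 a_n = 0,
  a_{n+2} = -6 / ((n+1)(n+2)) a_n.

Check with a_0 = -1, a_1 = 0 (apply the recurrence for n = 0, 1, 2, 3): a_0 = -1, a_1 = 0, a_2 = 3, a_3 = 0, a_4 = -3/2, a_5 = 0.

a_{n+2} = -6/((n+1)(n+2)) * a_n; check: a_0 = -1, a_1 = 0, a_2 = 3, a_3 = 0, a_4 = -3/2, a_5 = 0


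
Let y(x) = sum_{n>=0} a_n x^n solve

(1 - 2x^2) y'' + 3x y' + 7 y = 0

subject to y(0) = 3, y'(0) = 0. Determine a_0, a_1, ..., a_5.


Ansatz: y(x) = sum_{n>=0} a_n x^n, so y'(x) = sum_{n>=1} n a_n x^(n-1) and y''(x) = sum_{n>=2} n(n-1) a_n x^(n-2).
Substitute into P(x) y'' + Q(x) y' + R(x) y = 0 with P(x) = 1 - 2x^2, Q(x) = 3x, R(x) = 7, and match powers of x.
Initial conditions: a_0 = 3, a_1 = 0.
Setting the coefficient of each power of x to zero and solving order by order (substituting the coefficients already found):
  x^0: 2 a_2 + 7 a_0 = 0  ->  2 a_2 = -7 a_0 = -21  ->  a_2 = -21/2
  x^1: 6 a_3 + 10 a_1 = 0  ->  6 a_3 = -10 a_1 = 0  ->  a_3 = 0
  x^2: 12 a_4 + 9 a_2 = 0  ->  12 a_4 = -9 a_2 = 189/2  ->  a_4 = 63/8
  x^3: 20 a_5 + 4 a_3 = 0  ->  20 a_5 = -4 a_3 = 0  ->  a_5 = 0
Truncated series: y(x) = 3 - (21/2) x^2 + (63/8) x^4 + O(x^6).

a_0 = 3; a_1 = 0; a_2 = -21/2; a_3 = 0; a_4 = 63/8; a_5 = 0


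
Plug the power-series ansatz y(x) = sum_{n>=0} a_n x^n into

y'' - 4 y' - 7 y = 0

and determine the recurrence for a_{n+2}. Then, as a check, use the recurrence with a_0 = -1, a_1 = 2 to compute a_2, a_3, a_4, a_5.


Substitute y = sum_n a_n x^n.
y''(x) has coefficient (n+2)(n+1) a_{n+2} at x^n;
-4 y'(x) has coefficient -4 (n+1) a_{n+1} at x^n;
-7 y(x) has coefficient -7 a_n at x^n.
Matching x^n: (n+2)(n+1) a_{n+2} - 4 (n+1) a_{n+1} - 7 a_n = 0.
Thus a_{n+2} = [4 (n+1) a_{n+1} + 7 a_n] / ((n+1)(n+2)).

Check with a_0 = -1, a_1 = 2 (apply the recurrence for n = 0, 1, 2, 3): a_0 = -1, a_1 = 2, a_2 = 1/2, a_3 = 3, a_4 = 79/24, a_5 = 221/60.

a_(n+2) = [4 (n+1) a_(n+1) + 7 a_n] / ((n+1)(n+2)); check: a_0 = -1, a_1 = 2, a_2 = 1/2, a_3 = 3, a_4 = 79/24, a_5 = 221/60


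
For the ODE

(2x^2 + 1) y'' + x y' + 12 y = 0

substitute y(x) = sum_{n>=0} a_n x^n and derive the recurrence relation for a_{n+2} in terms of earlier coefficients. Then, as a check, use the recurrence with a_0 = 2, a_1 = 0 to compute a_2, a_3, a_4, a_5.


Substitute y = sum_n a_n x^n.
(1 + 2 x^2) y'' contributes (n+2)(n+1) a_{n+2} + 2 n(n-1) a_n at x^n.
x y'(x) contributes n a_n at x^n.
12 y(x) contributes 12 a_n at x^n.
Matching x^n: (n+2)(n+1) a_{n+2} + (2 n(n-1) + n + 12) a_n = 0.
Thus a_{n+2} = (-2 n(n-1) - n - 12) / ((n+1)(n+2)) * a_n.

Check with a_0 = 2, a_1 = 0 (apply the recurrence for n = 0, 1, 2, 3): a_0 = 2, a_1 = 0, a_2 = -12, a_3 = 0, a_4 = 18, a_5 = 0.

a_(n+2) = (-2 n(n-1) - n - 12) / ((n+1)(n+2)) * a_n; check: a_0 = 2, a_1 = 0, a_2 = -12, a_3 = 0, a_4 = 18, a_5 = 0


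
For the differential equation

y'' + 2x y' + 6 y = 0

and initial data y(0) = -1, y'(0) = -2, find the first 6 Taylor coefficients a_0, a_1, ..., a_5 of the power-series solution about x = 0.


Ansatz: y(x) = sum_{n>=0} a_n x^n, so y'(x) = sum_{n>=1} n a_n x^(n-1) and y''(x) = sum_{n>=2} n(n-1) a_n x^(n-2).
Substitute into P(x) y'' + Q(x) y' + R(x) y = 0 with P(x) = 1, Q(x) = 2x, R(x) = 6, and match powers of x.
Initial conditions: a_0 = -1, a_1 = -2.
Setting the coefficient of each power of x to zero and solving order by order (substituting the coefficients already found):
  x^0: 2 a_2 + 6 a_0 = 0  ->  2 a_2 = -6 a_0 = 6  ->  a_2 = 3
  x^1: 6 a_3 + 8 a_1 = 0  ->  6 a_3 = -8 a_1 = 16  ->  a_3 = 8/3
  x^2: 12 a_4 + 10 a_2 = 0  ->  12 a_4 = -10 a_2 = -30  ->  a_4 = -5/2
  x^3: 20 a_5 + 12 a_3 = 0  ->  20 a_5 = -12 a_3 = -32  ->  a_5 = -8/5
Truncated series: y(x) = -1 - 2 x + 3 x^2 + (8/3) x^3 - (5/2) x^4 - (8/5) x^5 + O(x^6).

a_0 = -1; a_1 = -2; a_2 = 3; a_3 = 8/3; a_4 = -5/2; a_5 = -8/5


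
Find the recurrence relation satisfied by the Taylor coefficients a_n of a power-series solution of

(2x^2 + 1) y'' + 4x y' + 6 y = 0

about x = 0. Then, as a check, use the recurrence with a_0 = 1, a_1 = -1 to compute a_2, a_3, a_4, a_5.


Substitute y = sum_n a_n x^n.
(1 + 2 x^2) y'' contributes (n+2)(n+1) a_{n+2} + 2 n(n-1) a_n at x^n.
4 x y'(x) contributes 4 n a_n at x^n.
6 y(x) contributes 6 a_n at x^n.
Matching x^n: (n+2)(n+1) a_{n+2} + (2 n(n-1) + 4 n + 6) a_n = 0.
Thus a_{n+2} = (-2 n(n-1) - 4 n - 6) / ((n+1)(n+2)) * a_n.

Check with a_0 = 1, a_1 = -1 (apply the recurrence for n = 0, 1, 2, 3): a_0 = 1, a_1 = -1, a_2 = -3, a_3 = 5/3, a_4 = 9/2, a_5 = -5/2.

a_(n+2) = (-2 n(n-1) - 4 n - 6) / ((n+1)(n+2)) * a_n; check: a_0 = 1, a_1 = -1, a_2 = -3, a_3 = 5/3, a_4 = 9/2, a_5 = -5/2


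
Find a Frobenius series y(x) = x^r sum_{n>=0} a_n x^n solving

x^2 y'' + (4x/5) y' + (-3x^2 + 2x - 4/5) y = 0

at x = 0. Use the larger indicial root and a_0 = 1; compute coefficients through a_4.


Write in Frobenius form y'' + (p(x)/x) y' + (q(x)/x^2) y = 0:
  p(x) = 4/5,  q(x) = -3x^2 + 2x - 4/5.
Indicial equation: r(r-1) + (4/5) r + (-4/5) = 0 -> roots r_1 = 1, r_2 = -4/5.
Take r = r_1 = 1. Let y(x) = x^r sum_{n>=0} a_n x^n with a_0 = 1.
Substitute y = x^r sum a_n x^n and match x^{r+n}. The recurrence is
  D(n) a_n + 2 a_{n-1} - 3 a_{n-2} = 0,  where D(n) = (r+n)(r+n-1) + (4/5)(r+n) + (-4/5).
  a_n = [-2 a_{n-1} + 3 a_{n-2}] / D(n).
Since the indicial polynomial factors as (r - r_1)(r - r_2), D(n) = (r_1 + n - r_1)(r_1 + n - r_2) = n(n + 9/5).
Evaluating step by step (a_0 = 1):
  n = 1: D(1) = 1(1 + 9/5) = 14/5; numerator = -2(1) = -2; a_1 = (-2)/(14/5) = -5/7
  n = 2: D(2) = 2(2 + 9/5) = 38/5; numerator = -2(-5/7) + 3(1) = 31/7; a_2 = (31/7)/(38/5) = 155/266
  n = 3: D(3) = 3(3 + 9/5) = 72/5; numerator = -2(155/266) + 3(-5/7) = -440/133; a_3 = (-440/133)/(72/5) = -275/1197
  n = 4: D(4) = 4(4 + 9/5) = 116/5; numerator = -2(-275/1197) + 3(155/266) = 755/342; a_4 = (755/342)/(116/5) = 3775/39672

r = 1; a_0 = 1; a_1 = -5/7; a_2 = 155/266; a_3 = -275/1197; a_4 = 3775/39672


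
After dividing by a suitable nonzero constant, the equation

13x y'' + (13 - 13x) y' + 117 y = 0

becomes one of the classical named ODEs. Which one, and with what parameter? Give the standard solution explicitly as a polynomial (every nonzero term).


All three coefficients share the factor 13; dividing through by 13 gives  x y'' + (1 - x) y' + 9 y = 0.
This matches the Laguerre equation x y'' + (1 - x) y' + n y = 0 with n = 9; the polynomial solution is L_9(x).
With y = sum_k a_k x^k, matching x^k gives (k+1)k a_{k+1} + (k+1) a_{k+1} - k a_k + n a_k = 0, i.e. (k+1)^2 a_{k+1} = (k - n) a_k = (k - 9) a_k. The right side vanishes at k = 9, so the series terminates at degree 9.
Standard normalization L_n(0) = 1 gives a_0 = 1. Work upward with a_{k+1} = (k - 9) a_k / (k+1)^2:
  a_1 = (0 - 9)(1) / 1^2 = -9/1 = -9
  a_2 = (1 - 9)(-9) / 2^2 = 72/4 = 18
  a_3 = (2 - 9)(18) / 3^2 = -126/9 = -14
  a_4 = (3 - 9)(-14) / 4^2 = 84/16 = 21/4
  a_5 = (4 - 9)(21/4) / 5^2 = (-105/4)/25 = -21/20
  a_6 = (5 - 9)(-21/20) / 6^2 = (21/5)/36 = 7/60
  a_7 = (6 - 9)(7/60) / 7^2 = (-7/20)/49 = -1/140
  a_8 = (7 - 9)(-1/140) / 8^2 = (1/70)/64 = 1/4480
  a_9 = (8 - 9)(1/4480) / 9^2 = (-1/4480)/81 = -1/362880
Hence L_9(x) = -x^9/362880 + x^8/4480 - x^7/140 + 7 x^6/60 - 21 x^5/20 + 21 x^4/4 - 14 x^3 + 18 x^2 - 9 x + 1.

L_9(x); series = -x^9/362880 + x^8/4480 - x^7/140 + 7 x^6/60 - 21 x^5/20 + 21 x^4/4 - 14 x^3 + 18 x^2 - 9 x + 1


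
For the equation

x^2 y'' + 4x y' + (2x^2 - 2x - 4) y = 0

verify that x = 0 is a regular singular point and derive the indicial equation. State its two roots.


Divide by x^2 to reach normal form y'' + P_1(x) y' + P_2(x) y = 0 with P_1(x) = 4/x and P_2(x) = 2 - 2/x - 4/x^2.
x = 0 is a singular point because the y'-coefficient 4/x has a pole at x = 0 and the y-coefficient 2 - 2/x - 4/x^2 has a pole at x = 0.
It is a regular singular point because x P_1(x) = p(x) = 4 and x^2 P_2(x) = q(x) = 2x^2 - 2x - 4 are polynomials, hence analytic at x = 0.
p(0) = 4,  q(0) = -4.
Indicial equation: r(r-1) + p(0) r + q(0) = 0, i.e. r^2 + (p(0) - 1) r + q(0) = 0, i.e. r^2 + 3 r - 4 = 0.
Discriminant: (3)^2 - 4(-4) = 25, so r = (-3 ± 5)/2.
Solving: r_1 = 1, r_2 = -4.

indicial: r^2 + 3 r - 4 = 0; roots r_1 = 1, r_2 = -4


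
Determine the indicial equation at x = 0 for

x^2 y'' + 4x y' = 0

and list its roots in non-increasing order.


Divide by x^2 to reach normal form y'' + P_1(x) y' + P_2(x) y = 0 with P_1(x) = 4/x and P_2(x) = 0.
x = 0 is a singular point because the y'-coefficient 4/x has a pole at x = 0.
It is a regular singular point because x P_1(x) = p(x) = 4 and x^2 P_2(x) = q(x) = 0 are polynomials, hence analytic at x = 0.
p(0) = 4,  q(0) = 0.
Indicial equation: r(r-1) + p(0) r + q(0) = 0, i.e. r^2 + (p(0) - 1) r + q(0) = 0, i.e. r^2 + 3 r = 0.
Discriminant: (3)^2 - 4(0) = 9, so r = (-3 ± 3)/2.
Solving: r_1 = 0, r_2 = -3.

indicial: r^2 + 3 r = 0; roots r_1 = 0, r_2 = -3


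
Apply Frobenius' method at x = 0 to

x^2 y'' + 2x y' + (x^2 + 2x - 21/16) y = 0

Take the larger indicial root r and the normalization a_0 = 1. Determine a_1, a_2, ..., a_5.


Write in Frobenius form y'' + (p(x)/x) y' + (q(x)/x^2) y = 0:
  p(x) = 2,  q(x) = x^2 + 2x - 21/16.
Indicial equation: r(r-1) + (2) r + (-21/16) = 0 -> roots r_1 = 3/4, r_2 = -7/4.
Take r = r_1 = 3/4. Let y(x) = x^r sum_{n>=0} a_n x^n with a_0 = 1.
Substitute y = x^r sum a_n x^n and match x^{r+n}. The recurrence is
  D(n) a_n + 2 a_{n-1} + 1 a_{n-2} = 0,  where D(n) = (r+n)(r+n-1) + (2)(r+n) + (-21/16).
  a_n = [-2 a_{n-1} - 1 a_{n-2}] / D(n).
Since the indicial polynomial factors as (r - r_1)(r - r_2), D(n) = (r_1 + n - r_1)(r_1 + n - r_2) = n(n + 5/2).
Evaluating step by step (a_0 = 1):
  n = 1: D(1) = 1(1 + 5/2) = 7/2; numerator = -2(1) = -2; a_1 = (-2)/(7/2) = -4/7
  n = 2: D(2) = 2(2 + 5/2) = 9; numerator = -2(-4/7) - 1(1) = 1/7; a_2 = (1/7)/(9) = 1/63
  n = 3: D(3) = 3(3 + 5/2) = 33/2; numerator = -2(1/63) - 1(-4/7) = 34/63; a_3 = (34/63)/(33/2) = 68/2079
  n = 4: D(4) = 4(4 + 5/2) = 26; numerator = -2(68/2079) - 1(1/63) = -169/2079; a_4 = (-169/2079)/(26) = -13/4158
  n = 5: D(5) = 5(5 + 5/2) = 75/2; numerator = -2(-13/4158) - 1(68/2079) = -5/189; a_5 = (-5/189)/(75/2) = -2/2835

r = 3/4; a_0 = 1; a_1 = -4/7; a_2 = 1/63; a_3 = 68/2079; a_4 = -13/4158; a_5 = -2/2835


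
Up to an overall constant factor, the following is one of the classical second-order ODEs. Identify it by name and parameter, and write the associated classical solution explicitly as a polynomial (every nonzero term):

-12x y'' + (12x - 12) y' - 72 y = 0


All three coefficients share the factor -12; dividing through by -12 gives  x y'' + (1 - x) y' + 6 y = 0.
This matches the Laguerre equation x y'' + (1 - x) y' + n y = 0 with n = 6; the polynomial solution is L_6(x).
With y = sum_k a_k x^k, matching x^k gives (k+1)k a_{k+1} + (k+1) a_{k+1} - k a_k + n a_k = 0, i.e. (k+1)^2 a_{k+1} = (k - n) a_k = (k - 6) a_k. The right side vanishes at k = 6, so the series terminates at degree 6.
Standard normalization L_n(0) = 1 gives a_0 = 1. Work upward with a_{k+1} = (k - 6) a_k / (k+1)^2:
  a_1 = (0 - 6)(1) / 1^2 = -6/1 = -6
  a_2 = (1 - 6)(-6) / 2^2 = 30/4 = 15/2
  a_3 = (2 - 6)(15/2) / 3^2 = -30/9 = -10/3
  a_4 = (3 - 6)(-10/3) / 4^2 = 10/16 = 5/8
  a_5 = (4 - 6)(5/8) / 5^2 = (-5/4)/25 = -1/20
  a_6 = (5 - 6)(-1/20) / 6^2 = (1/20)/36 = 1/720
Hence L_6(x) = x^6/720 - x^5/20 + 5 x^4/8 - 10 x^3/3 + 15 x^2/2 - 6 x + 1.

L_6(x); series = x^6/720 - x^5/20 + 5 x^4/8 - 10 x^3/3 + 15 x^2/2 - 6 x + 1


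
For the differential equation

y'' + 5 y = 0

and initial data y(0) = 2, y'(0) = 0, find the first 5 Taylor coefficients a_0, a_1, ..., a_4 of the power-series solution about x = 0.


Ansatz: y(x) = sum_{n>=0} a_n x^n, so y'(x) = sum_{n>=1} n a_n x^(n-1) and y''(x) = sum_{n>=2} n(n-1) a_n x^(n-2).
Substitute into P(x) y'' + Q(x) y' + R(x) y = 0 with P(x) = 1, Q(x) = 0, R(x) = 5, and match powers of x.
Initial conditions: a_0 = 2, a_1 = 0.
Setting the coefficient of each power of x to zero and solving order by order (substituting the coefficients already found):
  x^0: 2 a_2 + 5 a_0 = 0  ->  2 a_2 = -5 a_0 = -10  ->  a_2 = -5
  x^1: 6 a_3 + 5 a_1 = 0  ->  6 a_3 = -5 a_1 = 0  ->  a_3 = 0
  x^2: 12 a_4 + 5 a_2 = 0  ->  12 a_4 = -5 a_2 = 25  ->  a_4 = 25/12
Truncated series: y(x) = 2 - 5 x^2 + (25/12) x^4 + O(x^5).

a_0 = 2; a_1 = 0; a_2 = -5; a_3 = 0; a_4 = 25/12


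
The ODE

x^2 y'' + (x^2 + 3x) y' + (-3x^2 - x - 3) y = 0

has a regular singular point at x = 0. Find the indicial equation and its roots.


Divide by x^2 to reach normal form y'' + P_1(x) y' + P_2(x) y = 0 with P_1(x) = 1 + 3/x and P_2(x) = -3 - 1/x - 3/x^2.
x = 0 is a singular point because the y'-coefficient 1 + 3/x has a pole at x = 0 and the y-coefficient -3 - 1/x - 3/x^2 has a pole at x = 0.
It is a regular singular point because x P_1(x) = p(x) = x + 3 and x^2 P_2(x) = q(x) = -3x^2 - x - 3 are polynomials, hence analytic at x = 0.
p(0) = 3,  q(0) = -3.
Indicial equation: r(r-1) + p(0) r + q(0) = 0, i.e. r^2 + (p(0) - 1) r + q(0) = 0, i.e. r^2 + 2 r - 3 = 0.
Discriminant: (2)^2 - 4(-3) = 16, so r = (-2 ± 4)/2.
Solving: r_1 = 1, r_2 = -3.

indicial: r^2 + 2 r - 3 = 0; roots r_1 = 1, r_2 = -3


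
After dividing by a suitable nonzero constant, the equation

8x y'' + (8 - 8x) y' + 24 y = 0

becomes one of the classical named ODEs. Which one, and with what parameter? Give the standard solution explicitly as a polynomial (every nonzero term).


All three coefficients share the factor 8; dividing through by 8 gives  x y'' + (1 - x) y' + 3 y = 0.
This matches the Laguerre equation x y'' + (1 - x) y' + n y = 0 with n = 3; the polynomial solution is L_3(x).
With y = sum_k a_k x^k, matching x^k gives (k+1)k a_{k+1} + (k+1) a_{k+1} - k a_k + n a_k = 0, i.e. (k+1)^2 a_{k+1} = (k - n) a_k = (k - 3) a_k. The right side vanishes at k = 3, so the series terminates at degree 3.
Standard normalization L_n(0) = 1 gives a_0 = 1. Work upward with a_{k+1} = (k - 3) a_k / (k+1)^2:
  a_1 = (0 - 3)(1) / 1^2 = -3/1 = -3
  a_2 = (1 - 3)(-3) / 2^2 = 6/4 = 3/2
  a_3 = (2 - 3)(3/2) / 3^2 = (-3/2)/9 = -1/6
Hence L_3(x) = -x^3/6 + 3 x^2/2 - 3 x + 1.

L_3(x); series = -x^3/6 + 3 x^2/2 - 3 x + 1


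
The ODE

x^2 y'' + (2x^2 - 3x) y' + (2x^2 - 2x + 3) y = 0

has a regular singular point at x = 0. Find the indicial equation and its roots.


Divide by x^2 to reach normal form y'' + P_1(x) y' + P_2(x) y = 0 with P_1(x) = 2 - 3/x and P_2(x) = 2 - 2/x + 3/x^2.
x = 0 is a singular point because the y'-coefficient 2 - 3/x has a pole at x = 0 and the y-coefficient 2 - 2/x + 3/x^2 has a pole at x = 0.
It is a regular singular point because x P_1(x) = p(x) = 2x - 3 and x^2 P_2(x) = q(x) = 2x^2 - 2x + 3 are polynomials, hence analytic at x = 0.
p(0) = -3,  q(0) = 3.
Indicial equation: r(r-1) + p(0) r + q(0) = 0, i.e. r^2 + (p(0) - 1) r + q(0) = 0, i.e. r^2 - 4 r + 3 = 0.
Discriminant: (-4)^2 - 4(3) = 4, so r = (4 ± 2)/2.
Solving: r_1 = 3, r_2 = 1.

indicial: r^2 - 4 r + 3 = 0; roots r_1 = 3, r_2 = 1


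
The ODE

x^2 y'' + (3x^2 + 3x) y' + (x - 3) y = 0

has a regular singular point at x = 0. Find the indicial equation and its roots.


Divide by x^2 to reach normal form y'' + P_1(x) y' + P_2(x) y = 0 with P_1(x) = 3 + 3/x and P_2(x) = 1/x - 3/x^2.
x = 0 is a singular point because the y'-coefficient 3 + 3/x has a pole at x = 0 and the y-coefficient 1/x - 3/x^2 has a pole at x = 0.
It is a regular singular point because x P_1(x) = p(x) = 3x + 3 and x^2 P_2(x) = q(x) = x - 3 are polynomials, hence analytic at x = 0.
p(0) = 3,  q(0) = -3.
Indicial equation: r(r-1) + p(0) r + q(0) = 0, i.e. r^2 + (p(0) - 1) r + q(0) = 0, i.e. r^2 + 2 r - 3 = 0.
Discriminant: (2)^2 - 4(-3) = 16, so r = (-2 ± 4)/2.
Solving: r_1 = 1, r_2 = -3.

indicial: r^2 + 2 r - 3 = 0; roots r_1 = 1, r_2 = -3


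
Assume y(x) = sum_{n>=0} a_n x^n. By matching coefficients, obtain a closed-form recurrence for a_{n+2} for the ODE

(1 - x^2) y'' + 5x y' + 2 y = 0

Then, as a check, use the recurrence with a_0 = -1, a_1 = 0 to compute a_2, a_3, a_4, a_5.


Substitute y = sum_n a_n x^n.
(1 - 1 x^2) y'' contributes (n+2)(n+1) a_{n+2} - n(n-1) a_n at x^n.
5 x y'(x) contributes 5 n a_n at x^n.
2 y(x) contributes 2 a_n at x^n.
Matching x^n: (n+2)(n+1) a_{n+2} + (-n(n-1) + 5 n + 2) a_n = 0.
Thus a_{n+2} = (n(n-1) - 5 n - 2) / ((n+1)(n+2)) * a_n.

Check with a_0 = -1, a_1 = 0 (apply the recurrence for n = 0, 1, 2, 3): a_0 = -1, a_1 = 0, a_2 = 1, a_3 = 0, a_4 = -5/6, a_5 = 0.

a_(n+2) = (n(n-1) - 5 n - 2) / ((n+1)(n+2)) * a_n; check: a_0 = -1, a_1 = 0, a_2 = 1, a_3 = 0, a_4 = -5/6, a_5 = 0


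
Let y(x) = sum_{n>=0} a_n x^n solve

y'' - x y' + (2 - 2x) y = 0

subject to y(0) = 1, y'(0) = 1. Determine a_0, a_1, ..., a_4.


Ansatz: y(x) = sum_{n>=0} a_n x^n, so y'(x) = sum_{n>=1} n a_n x^(n-1) and y''(x) = sum_{n>=2} n(n-1) a_n x^(n-2).
Substitute into P(x) y'' + Q(x) y' + R(x) y = 0 with P(x) = 1, Q(x) = -x, R(x) = 2 - 2x, and match powers of x.
Initial conditions: a_0 = 1, a_1 = 1.
Setting the coefficient of each power of x to zero and solving order by order (substituting the coefficients already found):
  x^0: 2 a_2 + 2 a_0 = 0  ->  2 a_2 = -2 a_0 = -2  ->  a_2 = -1
  x^1: 6 a_3 + a_1 - 2 a_0 = 0  ->  6 a_3 = -a_1 + 2 a_0 = 1  ->  a_3 = 1/6
  x^2: 12 a_4 - 2 a_1 = 0  ->  12 a_4 = 2 a_1 = 2  ->  a_4 = 1/6
Truncated series: y(x) = 1 + x - x^2 + (1/6) x^3 + (1/6) x^4 + O(x^5).

a_0 = 1; a_1 = 1; a_2 = -1; a_3 = 1/6; a_4 = 1/6


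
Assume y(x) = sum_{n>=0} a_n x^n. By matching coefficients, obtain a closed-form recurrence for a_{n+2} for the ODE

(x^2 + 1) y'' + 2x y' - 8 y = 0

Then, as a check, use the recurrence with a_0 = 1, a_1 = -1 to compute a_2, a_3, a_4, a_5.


Substitute y = sum_n a_n x^n.
(1 + 1 x^2) y'' contributes (n+2)(n+1) a_{n+2} + n(n-1) a_n at x^n.
2 x y'(x) contributes 2 n a_n at x^n.
-8 y(x) contributes -8 a_n at x^n.
Matching x^n: (n+2)(n+1) a_{n+2} + (n(n-1) + 2 n - 8) a_n = 0.
Thus a_{n+2} = (-n(n-1) - 2 n + 8) / ((n+1)(n+2)) * a_n.

Check with a_0 = 1, a_1 = -1 (apply the recurrence for n = 0, 1, 2, 3): a_0 = 1, a_1 = -1, a_2 = 4, a_3 = -1, a_4 = 2/3, a_5 = 1/5.

a_(n+2) = (-n(n-1) - 2 n + 8) / ((n+1)(n+2)) * a_n; check: a_0 = 1, a_1 = -1, a_2 = 4, a_3 = -1, a_4 = 2/3, a_5 = 1/5


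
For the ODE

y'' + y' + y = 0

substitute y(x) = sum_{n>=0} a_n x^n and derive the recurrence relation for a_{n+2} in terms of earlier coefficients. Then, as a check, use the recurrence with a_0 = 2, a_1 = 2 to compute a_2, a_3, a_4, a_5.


Substitute y = sum_n a_n x^n.
y''(x) has coefficient (n+2)(n+1) a_{n+2} at x^n;
y'(x) has coefficient (n+1) a_{n+1} at x^n;
y(x) has coefficient 1 a_n at x^n.
Matching x^n: (n+2)(n+1) a_{n+2} + (n+1) a_{n+1} + 1 a_n = 0.
Thus a_{n+2} = [-(n+1) a_{n+1} - 1 a_n] / ((n+1)(n+2)).

Check with a_0 = 2, a_1 = 2 (apply the recurrence for n = 0, 1, 2, 3): a_0 = 2, a_1 = 2, a_2 = -2, a_3 = 1/3, a_4 = 1/12, a_5 = -1/30.

a_(n+2) = [-(n+1) a_(n+1) - 1 a_n] / ((n+1)(n+2)); check: a_0 = 2, a_1 = 2, a_2 = -2, a_3 = 1/3, a_4 = 1/12, a_5 = -1/30


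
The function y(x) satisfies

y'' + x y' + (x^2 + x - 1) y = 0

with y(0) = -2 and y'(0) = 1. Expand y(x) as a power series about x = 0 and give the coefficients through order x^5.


Ansatz: y(x) = sum_{n>=0} a_n x^n, so y'(x) = sum_{n>=1} n a_n x^(n-1) and y''(x) = sum_{n>=2} n(n-1) a_n x^(n-2).
Substitute into P(x) y'' + Q(x) y' + R(x) y = 0 with P(x) = 1, Q(x) = x, R(x) = x^2 + x - 1, and match powers of x.
Initial conditions: a_0 = -2, a_1 = 1.
Setting the coefficient of each power of x to zero and solving order by order (substituting the coefficients already found):
  x^0: 2 a_2 - a_0 = 0  ->  2 a_2 = a_0 = -2  ->  a_2 = -1
  x^1: 6 a_3 + a_0 = 0  ->  6 a_3 = -a_0 = 2  ->  a_3 = 1/3
  x^2: 12 a_4 + a_2 + a_1 + a_0 = 0  ->  12 a_4 = -a_2 - a_1 - a_0 = 2  ->  a_4 = 1/6
  x^3: 20 a_5 + 2 a_3 + a_2 + a_1 = 0  ->  20 a_5 = -2 a_3 - a_2 - a_1 = -2/3  ->  a_5 = -1/30
Truncated series: y(x) = -2 + x - x^2 + (1/3) x^3 + (1/6) x^4 - (1/30) x^5 + O(x^6).

a_0 = -2; a_1 = 1; a_2 = -1; a_3 = 1/3; a_4 = 1/6; a_5 = -1/30


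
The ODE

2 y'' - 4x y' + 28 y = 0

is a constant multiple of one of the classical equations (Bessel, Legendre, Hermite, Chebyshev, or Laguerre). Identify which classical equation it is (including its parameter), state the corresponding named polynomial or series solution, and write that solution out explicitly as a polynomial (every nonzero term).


All three coefficients share the factor 2; dividing through by 2 gives  y'' - 2x y' + 14 y = 0.
This matches the Hermite equation y'' - 2x y' + 2n y = 0 with 2n = 14, so n = 7; the polynomial solution is H_7(x).
With y = sum_k a_k x^k, matching x^k gives (k+2)(k+1) a_{k+2} = 2(k - n) a_k = 2(k - 7) a_k. The right side vanishes at k = 7, so the series with the parity of 7 terminates at degree 7.
Standard normalization: leading coefficient of H_n is 2^n, so a_7 = 2^7 = 128. Work downward with a_k = (k+1)(k+2) a_{k+2} / (2(k - n)):
  a_5 = (6)(7)(128) / (2(5 - 7)) = 5376/(-4) = -1344
  a_3 = (4)(5)(-1344) / (2(3 - 7)) = -26880/(-8) = 3360
  a_1 = (2)(3)(3360) / (2(1 - 7)) = 20160/(-12) = -1680
Hence H_7(x) = 128 x^7 - 1344 x^5 + 3360 x^3 - 1680 x.

H_7(x); series = 128 x^7 - 1344 x^5 + 3360 x^3 - 1680 x


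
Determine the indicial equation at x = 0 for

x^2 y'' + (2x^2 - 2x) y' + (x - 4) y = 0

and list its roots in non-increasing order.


Divide by x^2 to reach normal form y'' + P_1(x) y' + P_2(x) y = 0 with P_1(x) = 2 - 2/x and P_2(x) = 1/x - 4/x^2.
x = 0 is a singular point because the y'-coefficient 2 - 2/x has a pole at x = 0 and the y-coefficient 1/x - 4/x^2 has a pole at x = 0.
It is a regular singular point because x P_1(x) = p(x) = 2x - 2 and x^2 P_2(x) = q(x) = x - 4 are polynomials, hence analytic at x = 0.
p(0) = -2,  q(0) = -4.
Indicial equation: r(r-1) + p(0) r + q(0) = 0, i.e. r^2 + (p(0) - 1) r + q(0) = 0, i.e. r^2 - 3 r - 4 = 0.
Discriminant: (-3)^2 - 4(-4) = 25, so r = (3 ± 5)/2.
Solving: r_1 = 4, r_2 = -1.

indicial: r^2 - 3 r - 4 = 0; roots r_1 = 4, r_2 = -1


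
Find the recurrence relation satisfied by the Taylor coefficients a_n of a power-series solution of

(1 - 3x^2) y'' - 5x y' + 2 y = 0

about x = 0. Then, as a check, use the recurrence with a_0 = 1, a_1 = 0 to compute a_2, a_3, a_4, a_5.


Substitute y = sum_n a_n x^n.
(1 - 3 x^2) y'' contributes (n+2)(n+1) a_{n+2} - 3 n(n-1) a_n at x^n.
-5 x y'(x) contributes -5 n a_n at x^n.
2 y(x) contributes 2 a_n at x^n.
Matching x^n: (n+2)(n+1) a_{n+2} + (-3 n(n-1) - 5 n + 2) a_n = 0.
Thus a_{n+2} = (3 n(n-1) + 5 n - 2) / ((n+1)(n+2)) * a_n.

Check with a_0 = 1, a_1 = 0 (apply the recurrence for n = 0, 1, 2, 3): a_0 = 1, a_1 = 0, a_2 = -1, a_3 = 0, a_4 = -7/6, a_5 = 0.

a_(n+2) = (3 n(n-1) + 5 n - 2) / ((n+1)(n+2)) * a_n; check: a_0 = 1, a_1 = 0, a_2 = -1, a_3 = 0, a_4 = -7/6, a_5 = 0


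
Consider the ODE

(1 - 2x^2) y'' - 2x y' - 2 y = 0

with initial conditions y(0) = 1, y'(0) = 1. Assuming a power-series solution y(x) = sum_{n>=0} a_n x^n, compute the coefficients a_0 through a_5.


Ansatz: y(x) = sum_{n>=0} a_n x^n, so y'(x) = sum_{n>=1} n a_n x^(n-1) and y''(x) = sum_{n>=2} n(n-1) a_n x^(n-2).
Substitute into P(x) y'' + Q(x) y' + R(x) y = 0 with P(x) = 1 - 2x^2, Q(x) = -2x, R(x) = -2, and match powers of x.
Initial conditions: a_0 = 1, a_1 = 1.
Setting the coefficient of each power of x to zero and solving order by order (substituting the coefficients already found):
  x^0: 2 a_2 - 2 a_0 = 0  ->  2 a_2 = 2 a_0 = 2  ->  a_2 = 1
  x^1: 6 a_3 - 4 a_1 = 0  ->  6 a_3 = 4 a_1 = 4  ->  a_3 = 2/3
  x^2: 12 a_4 - 10 a_2 = 0  ->  12 a_4 = 10 a_2 = 10  ->  a_4 = 5/6
  x^3: 20 a_5 - 20 a_3 = 0  ->  20 a_5 = 20 a_3 = 40/3  ->  a_5 = 2/3
Truncated series: y(x) = 1 + x + x^2 + (2/3) x^3 + (5/6) x^4 + (2/3) x^5 + O(x^6).

a_0 = 1; a_1 = 1; a_2 = 1; a_3 = 2/3; a_4 = 5/6; a_5 = 2/3


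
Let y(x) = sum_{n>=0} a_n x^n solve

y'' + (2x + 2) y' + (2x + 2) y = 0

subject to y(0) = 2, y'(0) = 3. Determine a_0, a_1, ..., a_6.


Ansatz: y(x) = sum_{n>=0} a_n x^n, so y'(x) = sum_{n>=1} n a_n x^(n-1) and y''(x) = sum_{n>=2} n(n-1) a_n x^(n-2).
Substitute into P(x) y'' + Q(x) y' + R(x) y = 0 with P(x) = 1, Q(x) = 2x + 2, R(x) = 2x + 2, and match powers of x.
Initial conditions: a_0 = 2, a_1 = 3.
Setting the coefficient of each power of x to zero and solving order by order (substituting the coefficients already found):
  x^0: 2 a_2 + 2 a_1 + 2 a_0 = 0  ->  2 a_2 = -2 a_1 - 2 a_0 = -10  ->  a_2 = -5
  x^1: 6 a_3 + 4 a_2 + 4 a_1 + 2 a_0 = 0  ->  6 a_3 = -4 a_2 - 4 a_1 - 2 a_0 = 4  ->  a_3 = 2/3
  x^2: 12 a_4 + 6 a_3 + 6 a_2 + 2 a_1 = 0  ->  12 a_4 = -6 a_3 - 6 a_2 - 2 a_1 = 20  ->  a_4 = 5/3
  x^3: 20 a_5 + 8 a_4 + 8 a_3 + 2 a_2 = 0  ->  20 a_5 = -8 a_4 - 8 a_3 - 2 a_2 = -26/3  ->  a_5 = -13/30
  x^4: 30 a_6 + 10 a_5 + 10 a_4 + 2 a_3 = 0  ->  30 a_6 = -10 a_5 - 10 a_4 - 2 a_3 = -41/3  ->  a_6 = -41/90
Truncated series: y(x) = 2 + 3 x - 5 x^2 + (2/3) x^3 + (5/3) x^4 - (13/30) x^5 - (41/90) x^6 + O(x^7).

a_0 = 2; a_1 = 3; a_2 = -5; a_3 = 2/3; a_4 = 5/3; a_5 = -13/30; a_6 = -41/90


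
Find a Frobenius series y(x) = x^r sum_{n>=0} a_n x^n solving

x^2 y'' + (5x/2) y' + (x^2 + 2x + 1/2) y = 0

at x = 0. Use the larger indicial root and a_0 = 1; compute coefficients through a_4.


Write in Frobenius form y'' + (p(x)/x) y' + (q(x)/x^2) y = 0:
  p(x) = 5/2,  q(x) = x^2 + 2x + 1/2.
Indicial equation: r(r-1) + (5/2) r + (1/2) = 0 -> roots r_1 = -1/2, r_2 = -1.
Take r = r_1 = -1/2. Let y(x) = x^r sum_{n>=0} a_n x^n with a_0 = 1.
Substitute y = x^r sum a_n x^n and match x^{r+n}. The recurrence is
  D(n) a_n + 2 a_{n-1} + 1 a_{n-2} = 0,  where D(n) = (r+n)(r+n-1) + (5/2)(r+n) + (1/2).
  a_n = [-2 a_{n-1} - 1 a_{n-2}] / D(n).
Since the indicial polynomial factors as (r - r_1)(r - r_2), D(n) = (r_1 + n - r_1)(r_1 + n - r_2) = n(n + 1/2).
Evaluating step by step (a_0 = 1):
  n = 1: D(1) = 1(1 + 1/2) = 3/2; numerator = -2(1) = -2; a_1 = (-2)/(3/2) = -4/3
  n = 2: D(2) = 2(2 + 1/2) = 5; numerator = -2(-4/3) - 1(1) = 5/3; a_2 = (5/3)/(5) = 1/3
  n = 3: D(3) = 3(3 + 1/2) = 21/2; numerator = -2(1/3) - 1(-4/3) = 2/3; a_3 = (2/3)/(21/2) = 4/63
  n = 4: D(4) = 4(4 + 1/2) = 18; numerator = -2(4/63) - 1(1/3) = -29/63; a_4 = (-29/63)/(18) = -29/1134

r = -1/2; a_0 = 1; a_1 = -4/3; a_2 = 1/3; a_3 = 4/63; a_4 = -29/1134


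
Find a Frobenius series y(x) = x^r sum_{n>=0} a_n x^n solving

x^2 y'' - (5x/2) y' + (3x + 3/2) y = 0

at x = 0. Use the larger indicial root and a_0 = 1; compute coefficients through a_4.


Write in Frobenius form y'' + (p(x)/x) y' + (q(x)/x^2) y = 0:
  p(x) = -5/2,  q(x) = 3x + 3/2.
Indicial equation: r(r-1) + (-5/2) r + (3/2) = 0 -> roots r_1 = 3, r_2 = 1/2.
Take r = r_1 = 3. Let y(x) = x^r sum_{n>=0} a_n x^n with a_0 = 1.
Substitute y = x^r sum a_n x^n and match x^{r+n}. The recurrence is
  D(n) a_n + 3 a_{n-1} = 0,  where D(n) = (r+n)(r+n-1) + (-5/2)(r+n) + (3/2).
  a_n = -3 / D(n) * a_{n-1}.
Since the indicial polynomial factors as (r - r_1)(r - r_2), D(n) = (r_1 + n - r_1)(r_1 + n - r_2) = n(n + 5/2).
Evaluating step by step (a_0 = 1):
  n = 1: D(1) = 1(1 + 5/2) = 7/2; numerator = -3(1) = -3; a_1 = (-3)/(7/2) = -6/7
  n = 2: D(2) = 2(2 + 5/2) = 9; numerator = -3(-6/7) = 18/7; a_2 = (18/7)/(9) = 2/7
  n = 3: D(3) = 3(3 + 5/2) = 33/2; numerator = -3(2/7) = -6/7; a_3 = (-6/7)/(33/2) = -4/77
  n = 4: D(4) = 4(4 + 5/2) = 26; numerator = -3(-4/77) = 12/77; a_4 = (12/77)/(26) = 6/1001

r = 3; a_0 = 1; a_1 = -6/7; a_2 = 2/7; a_3 = -4/77; a_4 = 6/1001


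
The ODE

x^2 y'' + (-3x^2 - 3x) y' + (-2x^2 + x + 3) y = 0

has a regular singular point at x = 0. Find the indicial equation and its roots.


Divide by x^2 to reach normal form y'' + P_1(x) y' + P_2(x) y = 0 with P_1(x) = -3 - 3/x and P_2(x) = -2 + 1/x + 3/x^2.
x = 0 is a singular point because the y'-coefficient -3 - 3/x has a pole at x = 0 and the y-coefficient -2 + 1/x + 3/x^2 has a pole at x = 0.
It is a regular singular point because x P_1(x) = p(x) = -3x - 3 and x^2 P_2(x) = q(x) = -2x^2 + x + 3 are polynomials, hence analytic at x = 0.
p(0) = -3,  q(0) = 3.
Indicial equation: r(r-1) + p(0) r + q(0) = 0, i.e. r^2 + (p(0) - 1) r + q(0) = 0, i.e. r^2 - 4 r + 3 = 0.
Discriminant: (-4)^2 - 4(3) = 4, so r = (4 ± 2)/2.
Solving: r_1 = 3, r_2 = 1.

indicial: r^2 - 4 r + 3 = 0; roots r_1 = 3, r_2 = 1


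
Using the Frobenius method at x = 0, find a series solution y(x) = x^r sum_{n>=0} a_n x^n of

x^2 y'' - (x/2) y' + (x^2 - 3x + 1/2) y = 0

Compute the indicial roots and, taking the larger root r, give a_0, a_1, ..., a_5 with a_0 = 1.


Write in Frobenius form y'' + (p(x)/x) y' + (q(x)/x^2) y = 0:
  p(x) = -1/2,  q(x) = x^2 - 3x + 1/2.
Indicial equation: r(r-1) + (-1/2) r + (1/2) = 0 -> roots r_1 = 1, r_2 = 1/2.
Take r = r_1 = 1. Let y(x) = x^r sum_{n>=0} a_n x^n with a_0 = 1.
Substitute y = x^r sum a_n x^n and match x^{r+n}. The recurrence is
  D(n) a_n - 3 a_{n-1} + 1 a_{n-2} = 0,  where D(n) = (r+n)(r+n-1) + (-1/2)(r+n) + (1/2).
  a_n = [3 a_{n-1} - 1 a_{n-2}] / D(n).
Since the indicial polynomial factors as (r - r_1)(r - r_2), D(n) = (r_1 + n - r_1)(r_1 + n - r_2) = n(n + 1/2).
Evaluating step by step (a_0 = 1):
  n = 1: D(1) = 1(1 + 1/2) = 3/2; numerator = 3(1) = 3; a_1 = (3)/(3/2) = 2
  n = 2: D(2) = 2(2 + 1/2) = 5; numerator = 3(2) - 1(1) = 5; a_2 = (5)/(5) = 1
  n = 3: D(3) = 3(3 + 1/2) = 21/2; numerator = 3(1) - 1(2) = 1; a_3 = (1)/(21/2) = 2/21
  n = 4: D(4) = 4(4 + 1/2) = 18; numerator = 3(2/21) - 1(1) = -5/7; a_4 = (-5/7)/(18) = -5/126
  n = 5: D(5) = 5(5 + 1/2) = 55/2; numerator = 3(-5/126) - 1(2/21) = -3/14; a_5 = (-3/14)/(55/2) = -3/385

r = 1; a_0 = 1; a_1 = 2; a_2 = 1; a_3 = 2/21; a_4 = -5/126; a_5 = -3/385


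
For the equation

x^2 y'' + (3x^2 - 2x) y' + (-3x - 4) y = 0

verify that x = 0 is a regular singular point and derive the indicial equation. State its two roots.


Divide by x^2 to reach normal form y'' + P_1(x) y' + P_2(x) y = 0 with P_1(x) = 3 - 2/x and P_2(x) = -3/x - 4/x^2.
x = 0 is a singular point because the y'-coefficient 3 - 2/x has a pole at x = 0 and the y-coefficient -3/x - 4/x^2 has a pole at x = 0.
It is a regular singular point because x P_1(x) = p(x) = 3x - 2 and x^2 P_2(x) = q(x) = -3x - 4 are polynomials, hence analytic at x = 0.
p(0) = -2,  q(0) = -4.
Indicial equation: r(r-1) + p(0) r + q(0) = 0, i.e. r^2 + (p(0) - 1) r + q(0) = 0, i.e. r^2 - 3 r - 4 = 0.
Discriminant: (-3)^2 - 4(-4) = 25, so r = (3 ± 5)/2.
Solving: r_1 = 4, r_2 = -1.

indicial: r^2 - 3 r - 4 = 0; roots r_1 = 4, r_2 = -1


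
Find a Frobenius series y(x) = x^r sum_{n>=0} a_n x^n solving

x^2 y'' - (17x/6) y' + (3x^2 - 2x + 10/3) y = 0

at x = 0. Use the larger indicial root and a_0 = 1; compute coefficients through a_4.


Write in Frobenius form y'' + (p(x)/x) y' + (q(x)/x^2) y = 0:
  p(x) = -17/6,  q(x) = 3x^2 - 2x + 10/3.
Indicial equation: r(r-1) + (-17/6) r + (10/3) = 0 -> roots r_1 = 5/2, r_2 = 4/3.
Take r = r_1 = 5/2. Let y(x) = x^r sum_{n>=0} a_n x^n with a_0 = 1.
Substitute y = x^r sum a_n x^n and match x^{r+n}. The recurrence is
  D(n) a_n - 2 a_{n-1} + 3 a_{n-2} = 0,  where D(n) = (r+n)(r+n-1) + (-17/6)(r+n) + (10/3).
  a_n = [2 a_{n-1} - 3 a_{n-2}] / D(n).
Since the indicial polynomial factors as (r - r_1)(r - r_2), D(n) = (r_1 + n - r_1)(r_1 + n - r_2) = n(n + 7/6).
Evaluating step by step (a_0 = 1):
  n = 1: D(1) = 1(1 + 7/6) = 13/6; numerator = 2(1) = 2; a_1 = (2)/(13/6) = 12/13
  n = 2: D(2) = 2(2 + 7/6) = 19/3; numerator = 2(12/13) - 3(1) = -15/13; a_2 = (-15/13)/(19/3) = -45/247
  n = 3: D(3) = 3(3 + 7/6) = 25/2; numerator = 2(-45/247) - 3(12/13) = -774/247; a_3 = (-774/247)/(25/2) = -1548/6175
  n = 4: D(4) = 4(4 + 7/6) = 62/3; numerator = 2(-1548/6175) - 3(-45/247) = 279/6175; a_4 = (279/6175)/(62/3) = 27/12350

r = 5/2; a_0 = 1; a_1 = 12/13; a_2 = -45/247; a_3 = -1548/6175; a_4 = 27/12350
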